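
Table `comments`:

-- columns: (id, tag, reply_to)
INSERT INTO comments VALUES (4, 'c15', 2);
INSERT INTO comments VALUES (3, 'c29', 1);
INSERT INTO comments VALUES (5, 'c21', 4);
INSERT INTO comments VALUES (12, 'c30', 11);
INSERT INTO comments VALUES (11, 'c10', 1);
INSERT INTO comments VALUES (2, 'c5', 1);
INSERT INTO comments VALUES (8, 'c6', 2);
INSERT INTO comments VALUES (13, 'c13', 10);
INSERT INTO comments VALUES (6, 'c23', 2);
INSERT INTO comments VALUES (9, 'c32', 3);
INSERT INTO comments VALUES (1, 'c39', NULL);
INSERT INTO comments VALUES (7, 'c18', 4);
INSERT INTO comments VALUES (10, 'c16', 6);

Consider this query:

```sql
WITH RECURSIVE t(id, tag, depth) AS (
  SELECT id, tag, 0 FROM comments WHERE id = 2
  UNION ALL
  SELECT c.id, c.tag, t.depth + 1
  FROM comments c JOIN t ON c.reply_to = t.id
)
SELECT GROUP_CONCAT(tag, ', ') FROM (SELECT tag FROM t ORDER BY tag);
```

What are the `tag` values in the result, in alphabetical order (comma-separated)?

c13, c15, c16, c18, c21, c23, c5, c6

Base: id=2 (c5) at depth 0.
Iteration 1: rows with reply_to in {2} -> c15 (id 4, depth 1), c23 (id 6, depth 1), c6 (id 8, depth 1).
Iteration 2: rows with reply_to in {4,6,8} -> c21 (id 5, depth 2), c18 (id 7, depth 2), c16 (id 10, depth 2).
Iteration 3: rows with reply_to in {5,7,10} -> c13 (id 13, depth 3).
Iteration 4: no rows with reply_to in {13}; recursion stops.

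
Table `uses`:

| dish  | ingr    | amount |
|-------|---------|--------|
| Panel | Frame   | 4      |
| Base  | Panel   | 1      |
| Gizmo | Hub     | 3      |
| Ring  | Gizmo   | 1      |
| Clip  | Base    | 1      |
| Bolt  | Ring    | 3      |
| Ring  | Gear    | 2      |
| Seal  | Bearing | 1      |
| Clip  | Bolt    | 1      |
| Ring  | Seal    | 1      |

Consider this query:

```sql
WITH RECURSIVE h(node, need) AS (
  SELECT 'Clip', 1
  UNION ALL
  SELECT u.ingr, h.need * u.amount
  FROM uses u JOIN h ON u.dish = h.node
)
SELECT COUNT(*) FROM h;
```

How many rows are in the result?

Base: (Clip, need=1).
Iteration 1: components of {Clip} -> Base = 1*1 = 1, Bolt = 1*1 = 1.
Iteration 2: components of {Base,Bolt} -> Panel = 1*1 = 1, Ring = 1*3 = 3.
Iteration 3: components of {Panel,Ring} -> Frame = 1*4 = 4, Gear = 3*2 = 6, Gizmo = 3*1 = 3, Seal = 3*1 = 3.
Iteration 4: components of {Frame,Gear,Gizmo,Seal} -> Bearing = 3*1 = 3, Hub = 3*3 = 9.
Iteration 5: no further components; recursion stops.
Total rows emitted: 11.

11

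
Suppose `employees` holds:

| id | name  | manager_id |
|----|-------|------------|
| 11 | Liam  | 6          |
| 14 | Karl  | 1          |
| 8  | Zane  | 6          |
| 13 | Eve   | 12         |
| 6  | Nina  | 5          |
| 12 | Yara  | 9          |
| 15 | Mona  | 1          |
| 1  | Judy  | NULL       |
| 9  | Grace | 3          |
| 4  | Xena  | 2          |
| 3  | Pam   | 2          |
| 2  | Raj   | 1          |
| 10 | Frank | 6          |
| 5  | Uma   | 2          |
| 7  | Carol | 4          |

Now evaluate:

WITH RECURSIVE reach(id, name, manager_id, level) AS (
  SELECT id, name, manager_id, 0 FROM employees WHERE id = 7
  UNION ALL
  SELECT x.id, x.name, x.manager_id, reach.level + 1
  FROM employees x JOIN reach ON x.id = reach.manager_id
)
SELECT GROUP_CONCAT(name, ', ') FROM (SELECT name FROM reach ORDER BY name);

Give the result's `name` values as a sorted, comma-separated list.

Carol, Judy, Raj, Xena

Base: id=7 (Carol), manager_id=4, level 0.
Iteration 1: join on id=4 -> Xena (id 4, manager_id=2, level 1).
Iteration 2: join on id=2 -> Raj (id 2, manager_id=1, level 2).
Iteration 3: join on id=1 -> Judy (id 1, manager_id=NULL, level 3).
Iteration 4: manager_id is NULL; no match; recursion stops.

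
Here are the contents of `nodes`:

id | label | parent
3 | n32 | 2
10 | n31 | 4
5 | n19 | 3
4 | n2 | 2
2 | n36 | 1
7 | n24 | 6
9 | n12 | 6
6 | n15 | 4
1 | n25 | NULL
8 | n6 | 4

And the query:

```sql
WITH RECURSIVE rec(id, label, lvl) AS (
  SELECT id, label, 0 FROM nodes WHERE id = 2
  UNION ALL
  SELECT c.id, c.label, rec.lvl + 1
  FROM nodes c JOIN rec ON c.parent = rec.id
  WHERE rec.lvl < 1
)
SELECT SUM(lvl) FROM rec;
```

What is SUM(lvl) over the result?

2

Base: id=2 (n36) at lvl 0.
Iteration 1: rows with parent in {2} -> n32 (id 3, lvl 1), n2 (id 4, lvl 1).
Iteration 2: lvl < 1 fails for all current rows; recursion stops.
SUM(lvl) = 0 + 1 + 1 = 2.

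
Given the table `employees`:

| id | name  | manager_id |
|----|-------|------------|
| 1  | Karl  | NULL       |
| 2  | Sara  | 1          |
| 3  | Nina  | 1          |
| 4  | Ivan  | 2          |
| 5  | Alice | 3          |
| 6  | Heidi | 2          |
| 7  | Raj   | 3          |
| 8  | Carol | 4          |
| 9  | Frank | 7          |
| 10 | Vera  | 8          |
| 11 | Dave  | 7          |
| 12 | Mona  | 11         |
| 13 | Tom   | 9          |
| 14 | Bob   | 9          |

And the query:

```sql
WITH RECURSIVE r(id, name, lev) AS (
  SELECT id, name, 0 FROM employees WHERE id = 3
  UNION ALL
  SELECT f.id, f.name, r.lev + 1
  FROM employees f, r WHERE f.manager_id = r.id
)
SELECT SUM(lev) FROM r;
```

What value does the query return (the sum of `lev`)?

15

Base: id=3 (Nina) at lev 0.
Iteration 1: rows with manager_id in {3} -> Alice (id 5, lev 1), Raj (id 7, lev 1).
Iteration 2: rows with manager_id in {5,7} -> Frank (id 9, lev 2), Dave (id 11, lev 2).
Iteration 3: rows with manager_id in {9,11} -> Mona (id 12, lev 3), Tom (id 13, lev 3), Bob (id 14, lev 3).
Iteration 4: no rows with manager_id in {12,13,14}; recursion stops.
SUM(lev) = 0 + 1 + 1 + 2 + 2 + 3 + 3 + 3 = 15.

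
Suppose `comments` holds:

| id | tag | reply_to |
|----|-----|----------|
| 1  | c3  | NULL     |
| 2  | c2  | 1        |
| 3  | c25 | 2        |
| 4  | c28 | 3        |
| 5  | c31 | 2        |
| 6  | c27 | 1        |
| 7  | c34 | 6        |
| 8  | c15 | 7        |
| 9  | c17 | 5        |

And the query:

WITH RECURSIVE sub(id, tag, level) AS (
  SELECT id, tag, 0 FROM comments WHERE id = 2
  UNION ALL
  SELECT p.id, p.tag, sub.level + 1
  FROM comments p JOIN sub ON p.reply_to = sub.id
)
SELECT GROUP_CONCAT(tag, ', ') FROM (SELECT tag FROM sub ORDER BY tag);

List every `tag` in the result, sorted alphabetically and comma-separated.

Base: id=2 (c2) at level 0.
Iteration 1: rows with reply_to in {2} -> c25 (id 3, level 1), c31 (id 5, level 1).
Iteration 2: rows with reply_to in {3,5} -> c28 (id 4, level 2), c17 (id 9, level 2).
Iteration 3: no rows with reply_to in {4,9}; recursion stops.

c17, c2, c25, c28, c31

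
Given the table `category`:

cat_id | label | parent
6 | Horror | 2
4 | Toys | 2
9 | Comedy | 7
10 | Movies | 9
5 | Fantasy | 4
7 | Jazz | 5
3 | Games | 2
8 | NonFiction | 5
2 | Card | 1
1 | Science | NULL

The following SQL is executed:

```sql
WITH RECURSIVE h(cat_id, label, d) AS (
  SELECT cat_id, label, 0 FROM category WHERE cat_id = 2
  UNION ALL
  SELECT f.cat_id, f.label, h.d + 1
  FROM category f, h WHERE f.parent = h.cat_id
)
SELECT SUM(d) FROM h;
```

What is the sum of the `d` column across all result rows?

Base: cat_id=2 (Card) at d 0.
Iteration 1: rows with parent in {2} -> Games (id 3, d 1), Toys (id 4, d 1), Horror (id 6, d 1).
Iteration 2: rows with parent in {3,4,6} -> Fantasy (id 5, d 2).
Iteration 3: rows with parent in {5} -> Jazz (id 7, d 3), NonFiction (id 8, d 3).
Iteration 4: rows with parent in {7,8} -> Comedy (id 9, d 4).
Iteration 5: rows with parent in {9} -> Movies (id 10, d 5).
Iteration 6: no rows with parent in {10}; recursion stops.
SUM(d) = 0 + 1 + 1 + 1 + 2 + 3 + 3 + 4 + 5 = 20.

20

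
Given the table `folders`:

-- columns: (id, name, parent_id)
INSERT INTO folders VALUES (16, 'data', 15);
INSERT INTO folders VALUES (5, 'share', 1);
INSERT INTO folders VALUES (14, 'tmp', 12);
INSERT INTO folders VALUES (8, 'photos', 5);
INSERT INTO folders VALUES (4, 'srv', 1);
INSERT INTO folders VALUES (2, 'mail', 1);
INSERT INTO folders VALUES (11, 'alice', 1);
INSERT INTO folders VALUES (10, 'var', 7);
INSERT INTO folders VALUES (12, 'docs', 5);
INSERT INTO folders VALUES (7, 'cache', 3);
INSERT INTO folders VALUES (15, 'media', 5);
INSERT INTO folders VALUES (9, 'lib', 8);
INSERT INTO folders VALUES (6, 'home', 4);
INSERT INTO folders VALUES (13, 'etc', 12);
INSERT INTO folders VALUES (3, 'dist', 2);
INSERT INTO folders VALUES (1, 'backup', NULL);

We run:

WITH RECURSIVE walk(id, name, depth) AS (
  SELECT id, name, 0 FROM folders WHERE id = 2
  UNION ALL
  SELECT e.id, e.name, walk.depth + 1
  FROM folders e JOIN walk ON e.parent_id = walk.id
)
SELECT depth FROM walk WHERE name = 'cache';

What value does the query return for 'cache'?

2

Base: id=2 (mail) at depth 0.
Iteration 1: rows with parent_id in {2} -> dist (id 3, depth 1).
Iteration 2: rows with parent_id in {3} -> cache (id 7, depth 2).
Iteration 3: rows with parent_id in {7} -> var (id 10, depth 3).
Iteration 4: no rows with parent_id in {10}; recursion stops.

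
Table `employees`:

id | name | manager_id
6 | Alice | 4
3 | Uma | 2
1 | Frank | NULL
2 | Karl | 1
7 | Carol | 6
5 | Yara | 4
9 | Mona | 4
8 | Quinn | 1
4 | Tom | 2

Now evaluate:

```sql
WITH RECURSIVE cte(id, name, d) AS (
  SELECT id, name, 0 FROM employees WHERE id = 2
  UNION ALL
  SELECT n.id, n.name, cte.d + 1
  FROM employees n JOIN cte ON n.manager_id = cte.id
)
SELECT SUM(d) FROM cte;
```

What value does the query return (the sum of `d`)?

11

Base: id=2 (Karl) at d 0.
Iteration 1: rows with manager_id in {2} -> Uma (id 3, d 1), Tom (id 4, d 1).
Iteration 2: rows with manager_id in {3,4} -> Yara (id 5, d 2), Alice (id 6, d 2), Mona (id 9, d 2).
Iteration 3: rows with manager_id in {5,6,9} -> Carol (id 7, d 3).
Iteration 4: no rows with manager_id in {7}; recursion stops.
SUM(d) = 0 + 1 + 1 + 2 + 2 + 2 + 3 = 11.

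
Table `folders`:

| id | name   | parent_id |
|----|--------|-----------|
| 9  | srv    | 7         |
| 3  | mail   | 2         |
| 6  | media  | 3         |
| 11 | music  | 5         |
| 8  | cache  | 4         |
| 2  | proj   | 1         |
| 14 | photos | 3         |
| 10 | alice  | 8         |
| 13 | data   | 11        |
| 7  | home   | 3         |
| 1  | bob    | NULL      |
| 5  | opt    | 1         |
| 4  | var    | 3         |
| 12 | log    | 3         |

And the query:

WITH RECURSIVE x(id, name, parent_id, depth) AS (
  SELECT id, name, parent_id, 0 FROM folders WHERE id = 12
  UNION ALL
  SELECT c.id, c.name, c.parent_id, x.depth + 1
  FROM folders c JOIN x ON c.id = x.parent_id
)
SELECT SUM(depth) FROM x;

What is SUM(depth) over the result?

6

Base: id=12 (log), parent_id=3, depth 0.
Iteration 1: join on id=3 -> mail (id 3, parent_id=2, depth 1).
Iteration 2: join on id=2 -> proj (id 2, parent_id=1, depth 2).
Iteration 3: join on id=1 -> bob (id 1, parent_id=NULL, depth 3).
Iteration 4: parent_id is NULL; no match; recursion stops.
SUM(depth) = 0 + 1 + 2 + 3 = 6.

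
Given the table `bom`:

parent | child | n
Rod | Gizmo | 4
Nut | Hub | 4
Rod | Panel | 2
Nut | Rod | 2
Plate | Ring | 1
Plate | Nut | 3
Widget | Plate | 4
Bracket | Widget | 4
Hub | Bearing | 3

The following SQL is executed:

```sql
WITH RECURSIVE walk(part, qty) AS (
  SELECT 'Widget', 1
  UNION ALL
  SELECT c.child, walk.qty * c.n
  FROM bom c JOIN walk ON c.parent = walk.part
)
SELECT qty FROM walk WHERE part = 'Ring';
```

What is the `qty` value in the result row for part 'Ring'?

4

Base: (Widget, qty=1).
Iteration 1: components of {Widget} -> Plate = 1*4 = 4.
Iteration 2: components of {Plate} -> Nut = 4*3 = 12, Ring = 4*1 = 4.
Iteration 3: components of {Nut,Ring} -> Hub = 12*4 = 48, Rod = 12*2 = 24.
Iteration 4: components of {Hub,Rod} -> Bearing = 48*3 = 144, Gizmo = 24*4 = 96, Panel = 24*2 = 48.
Iteration 5: no further components; recursion stops.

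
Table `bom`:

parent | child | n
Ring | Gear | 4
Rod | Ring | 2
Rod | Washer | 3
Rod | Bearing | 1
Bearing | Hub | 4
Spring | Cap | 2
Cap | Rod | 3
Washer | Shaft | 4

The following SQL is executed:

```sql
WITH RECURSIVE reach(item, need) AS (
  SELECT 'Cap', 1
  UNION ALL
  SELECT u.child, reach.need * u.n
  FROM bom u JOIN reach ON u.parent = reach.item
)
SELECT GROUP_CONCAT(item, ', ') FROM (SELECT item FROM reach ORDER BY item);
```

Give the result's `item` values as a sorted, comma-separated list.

Base: (Cap, need=1).
Iteration 1: components of {Cap} -> Rod = 1*3 = 3.
Iteration 2: components of {Rod} -> Bearing = 3*1 = 3, Ring = 3*2 = 6, Washer = 3*3 = 9.
Iteration 3: components of {Bearing,Ring,Washer} -> Gear = 6*4 = 24, Hub = 3*4 = 12, Shaft = 9*4 = 36.
Iteration 4: no further components; recursion stops.

Bearing, Cap, Gear, Hub, Ring, Rod, Shaft, Washer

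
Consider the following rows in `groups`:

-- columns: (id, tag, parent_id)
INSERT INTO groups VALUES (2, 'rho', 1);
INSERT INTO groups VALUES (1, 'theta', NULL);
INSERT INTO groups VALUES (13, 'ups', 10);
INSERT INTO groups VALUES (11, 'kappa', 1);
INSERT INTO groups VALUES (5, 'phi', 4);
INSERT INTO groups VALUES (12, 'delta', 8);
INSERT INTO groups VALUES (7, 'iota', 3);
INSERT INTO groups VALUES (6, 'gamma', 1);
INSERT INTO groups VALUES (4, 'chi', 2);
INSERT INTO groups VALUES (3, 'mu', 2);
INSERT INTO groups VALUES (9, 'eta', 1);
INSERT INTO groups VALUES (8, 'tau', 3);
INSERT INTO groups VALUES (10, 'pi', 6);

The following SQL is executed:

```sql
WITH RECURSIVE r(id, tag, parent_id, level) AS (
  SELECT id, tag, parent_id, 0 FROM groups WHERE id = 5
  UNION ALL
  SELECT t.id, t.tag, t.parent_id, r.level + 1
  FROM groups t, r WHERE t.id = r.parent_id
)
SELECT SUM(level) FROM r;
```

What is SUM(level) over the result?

Base: id=5 (phi), parent_id=4, level 0.
Iteration 1: join on id=4 -> chi (id 4, parent_id=2, level 1).
Iteration 2: join on id=2 -> rho (id 2, parent_id=1, level 2).
Iteration 3: join on id=1 -> theta (id 1, parent_id=NULL, level 3).
Iteration 4: parent_id is NULL; no match; recursion stops.
SUM(level) = 0 + 1 + 2 + 3 = 6.

6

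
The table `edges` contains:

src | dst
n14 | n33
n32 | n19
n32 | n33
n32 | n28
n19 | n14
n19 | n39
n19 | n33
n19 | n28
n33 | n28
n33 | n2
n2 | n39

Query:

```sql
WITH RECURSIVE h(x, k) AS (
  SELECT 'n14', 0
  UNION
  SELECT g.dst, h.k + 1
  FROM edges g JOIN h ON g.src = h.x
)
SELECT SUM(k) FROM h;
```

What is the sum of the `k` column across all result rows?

8

Base: (n14, k=0).
Iteration 1: edges from {n14} -> (n33, k=1).
Iteration 2: edges from {n33} -> (n2, k=2), (n28, k=2).
Iteration 3: edges from {n2,n28} -> (n39, k=3).
Iteration 4: no outgoing edges from {n39}; recursion stops.
SUM(k) = 0 + 1 + 2 + 2 + 3 = 8.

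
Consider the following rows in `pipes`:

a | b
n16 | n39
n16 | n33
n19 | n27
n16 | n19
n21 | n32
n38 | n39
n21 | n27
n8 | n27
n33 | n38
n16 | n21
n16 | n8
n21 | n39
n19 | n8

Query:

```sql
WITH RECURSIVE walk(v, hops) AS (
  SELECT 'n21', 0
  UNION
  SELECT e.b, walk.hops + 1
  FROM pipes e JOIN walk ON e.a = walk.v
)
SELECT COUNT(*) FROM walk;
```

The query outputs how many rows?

Base: (n21, hops=0).
Iteration 1: edges from {n21} -> (n27, hops=1), (n32, hops=1), (n39, hops=1).
Iteration 2: no outgoing edges from {n27,n32,n39}; recursion stops.
Total rows emitted: 4.

4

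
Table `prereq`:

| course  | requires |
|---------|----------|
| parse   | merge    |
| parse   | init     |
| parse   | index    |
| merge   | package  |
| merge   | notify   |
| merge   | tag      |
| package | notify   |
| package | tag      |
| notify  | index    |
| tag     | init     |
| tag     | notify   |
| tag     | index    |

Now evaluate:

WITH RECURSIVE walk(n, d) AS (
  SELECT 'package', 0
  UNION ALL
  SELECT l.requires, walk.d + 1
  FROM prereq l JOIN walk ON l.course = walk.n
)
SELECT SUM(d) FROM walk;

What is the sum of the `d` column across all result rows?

13

Base: (package, d=0).
Iteration 1: edges from {package} -> (notify, d=1), (tag, d=1).
Iteration 2: edges from {notify,tag} -> (index, d=2) x2, (init, d=2), (notify, d=2). [UNION ALL keeps all 4 new rows, including repeats]
Iteration 3: edges from {index,init,notify} -> (index, d=3).
Iteration 4: no outgoing edges from {index}; recursion stops.
SUM(d) = 0 + 1 + 1 + 2 + 2 + 2 + 2 + 3 = 13.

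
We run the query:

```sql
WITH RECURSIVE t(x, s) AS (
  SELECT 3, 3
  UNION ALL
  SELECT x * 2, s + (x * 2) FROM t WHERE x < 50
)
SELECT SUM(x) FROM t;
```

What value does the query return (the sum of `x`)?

Base: x=3, s=3.
Iteration 1: 3 < 50 holds -> x = 3 * 2 = 6, s = 3 + 6 = 9.
Iteration 2: 6 < 50 holds -> x = 6 * 2 = 12, s = 9 + 12 = 21.
Iteration 3: 12 < 50 holds -> x = 12 * 2 = 24, s = 21 + 24 = 45.
Iteration 4: 24 < 50 holds -> x = 24 * 2 = 48, s = 45 + 48 = 93.
Iteration 5: 48 < 50 holds -> x = 48 * 2 = 96, s = 93 + 96 = 189.
Iteration 6: 96 < 50 fails; recursion stops.
SUM(x) = 3 + 6 + 12 + 24 + 48 + 96 = 189.

189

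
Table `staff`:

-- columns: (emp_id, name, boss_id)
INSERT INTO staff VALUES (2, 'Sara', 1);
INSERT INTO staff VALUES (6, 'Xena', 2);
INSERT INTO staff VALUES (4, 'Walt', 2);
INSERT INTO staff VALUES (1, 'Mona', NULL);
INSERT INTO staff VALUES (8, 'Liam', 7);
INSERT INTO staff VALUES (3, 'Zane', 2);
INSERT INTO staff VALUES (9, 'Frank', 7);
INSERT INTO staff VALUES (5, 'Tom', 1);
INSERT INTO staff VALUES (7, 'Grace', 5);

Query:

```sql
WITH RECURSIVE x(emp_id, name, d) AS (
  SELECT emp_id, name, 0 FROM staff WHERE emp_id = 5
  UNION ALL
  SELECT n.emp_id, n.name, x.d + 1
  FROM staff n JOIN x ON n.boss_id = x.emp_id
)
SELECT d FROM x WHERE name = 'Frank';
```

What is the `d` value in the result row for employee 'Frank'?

2

Base: emp_id=5 (Tom) at d 0.
Iteration 1: rows with boss_id in {5} -> Grace (id 7, d 1).
Iteration 2: rows with boss_id in {7} -> Liam (id 8, d 2), Frank (id 9, d 2).
Iteration 3: no rows with boss_id in {8,9}; recursion stops.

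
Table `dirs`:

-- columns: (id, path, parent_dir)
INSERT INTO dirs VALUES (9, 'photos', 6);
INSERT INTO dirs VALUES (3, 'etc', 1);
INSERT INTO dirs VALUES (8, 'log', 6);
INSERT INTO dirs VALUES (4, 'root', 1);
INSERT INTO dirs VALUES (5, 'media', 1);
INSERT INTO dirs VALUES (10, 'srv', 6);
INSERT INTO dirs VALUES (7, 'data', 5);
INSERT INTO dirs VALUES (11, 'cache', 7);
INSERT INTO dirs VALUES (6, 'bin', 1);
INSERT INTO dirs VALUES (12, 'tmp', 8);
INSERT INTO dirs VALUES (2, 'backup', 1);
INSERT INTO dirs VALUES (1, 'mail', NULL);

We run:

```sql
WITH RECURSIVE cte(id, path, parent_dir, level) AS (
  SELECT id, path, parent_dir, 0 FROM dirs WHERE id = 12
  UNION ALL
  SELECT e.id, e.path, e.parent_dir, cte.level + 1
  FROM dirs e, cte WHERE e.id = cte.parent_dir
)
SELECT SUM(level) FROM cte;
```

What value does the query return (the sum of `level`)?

6

Base: id=12 (tmp), parent_dir=8, level 0.
Iteration 1: join on id=8 -> log (id 8, parent_dir=6, level 1).
Iteration 2: join on id=6 -> bin (id 6, parent_dir=1, level 2).
Iteration 3: join on id=1 -> mail (id 1, parent_dir=NULL, level 3).
Iteration 4: parent_dir is NULL; no match; recursion stops.
SUM(level) = 0 + 1 + 2 + 3 = 6.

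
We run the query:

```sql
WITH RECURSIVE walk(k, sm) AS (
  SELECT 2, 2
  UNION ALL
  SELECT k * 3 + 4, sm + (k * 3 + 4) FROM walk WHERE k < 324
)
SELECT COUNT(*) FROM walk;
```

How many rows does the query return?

6

Base: k=2, sm=2.
Iteration 1: 2 < 324 holds -> k = 2 * 3 + 4 = 10, sm = 2 + 10 = 12.
Iteration 2: 10 < 324 holds -> k = 10 * 3 + 4 = 34, sm = 12 + 34 = 46.
Iteration 3: 34 < 324 holds -> k = 34 * 3 + 4 = 106, sm = 46 + 106 = 152.
Iteration 4: 106 < 324 holds -> k = 106 * 3 + 4 = 322, sm = 152 + 322 = 474.
Iteration 5: 322 < 324 holds -> k = 322 * 3 + 4 = 970, sm = 474 + 970 = 1444.
Iteration 6: 970 < 324 fails; recursion stops.
Total rows emitted: 6.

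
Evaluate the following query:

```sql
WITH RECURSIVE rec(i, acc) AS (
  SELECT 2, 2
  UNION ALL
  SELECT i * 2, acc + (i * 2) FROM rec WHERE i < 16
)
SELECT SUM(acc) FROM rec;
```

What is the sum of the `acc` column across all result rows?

Base: i=2, acc=2.
Iteration 1: 2 < 16 holds -> i = 2 * 2 = 4, acc = 2 + 4 = 6.
Iteration 2: 4 < 16 holds -> i = 4 * 2 = 8, acc = 6 + 8 = 14.
Iteration 3: 8 < 16 holds -> i = 8 * 2 = 16, acc = 14 + 16 = 30.
Iteration 4: 16 < 16 fails; recursion stops.
SUM(acc) = 2 + 6 + 14 + 30 = 52.

52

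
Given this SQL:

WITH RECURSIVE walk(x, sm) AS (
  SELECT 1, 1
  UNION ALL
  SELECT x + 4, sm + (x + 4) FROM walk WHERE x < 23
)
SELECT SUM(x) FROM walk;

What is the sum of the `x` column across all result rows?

91

Base: x=1, sm=1.
Iteration 1: 1 < 23 holds -> x = 1 + 4 = 5, sm = 1 + 5 = 6.
Iteration 2: 5 < 23 holds -> x = 5 + 4 = 9, sm = 6 + 9 = 15.
Iteration 3: 9 < 23 holds -> x = 9 + 4 = 13, sm = 15 + 13 = 28.
Iteration 4: 13 < 23 holds -> x = 13 + 4 = 17, sm = 28 + 17 = 45.
Iteration 5: 17 < 23 holds -> x = 17 + 4 = 21, sm = 45 + 21 = 66.
Iteration 6: 21 < 23 holds -> x = 21 + 4 = 25, sm = 66 + 25 = 91.
Iteration 7: 25 < 23 fails; recursion stops.
SUM(x) = 1 + 5 + 9 + 13 + 17 + 21 + 25 = 91.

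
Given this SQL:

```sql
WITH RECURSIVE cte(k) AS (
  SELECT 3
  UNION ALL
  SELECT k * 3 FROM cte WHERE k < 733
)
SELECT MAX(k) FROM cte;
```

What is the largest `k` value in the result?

2187

Base: k=3.
Iteration 1: 3 < 733 holds -> k = 3 * 3 = 9.
Iteration 2: 9 < 733 holds -> k = 9 * 3 = 27.
Iteration 3: 27 < 733 holds -> k = 27 * 3 = 81.
Iteration 4: 81 < 733 holds -> k = 81 * 3 = 243.
Iteration 5: 243 < 733 holds -> k = 243 * 3 = 729.
Iteration 6: 729 < 733 holds -> k = 729 * 3 = 2187.
Iteration 7: 2187 < 733 fails; recursion stops.
k values: 3, 9, 27, 81, 243, 729, 2187; the maximum is 2187.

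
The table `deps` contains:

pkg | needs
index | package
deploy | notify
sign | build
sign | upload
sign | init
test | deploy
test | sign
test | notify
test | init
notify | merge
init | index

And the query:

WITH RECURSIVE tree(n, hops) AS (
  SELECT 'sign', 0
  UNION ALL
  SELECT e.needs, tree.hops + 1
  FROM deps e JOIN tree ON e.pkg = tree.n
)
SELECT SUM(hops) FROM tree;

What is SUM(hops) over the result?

8

Base: (sign, hops=0).
Iteration 1: edges from {sign} -> (build, hops=1), (init, hops=1), (upload, hops=1).
Iteration 2: edges from {build,init,upload} -> (index, hops=2).
Iteration 3: edges from {index} -> (package, hops=3).
Iteration 4: no outgoing edges from {package}; recursion stops.
SUM(hops) = 0 + 1 + 1 + 1 + 2 + 3 = 8.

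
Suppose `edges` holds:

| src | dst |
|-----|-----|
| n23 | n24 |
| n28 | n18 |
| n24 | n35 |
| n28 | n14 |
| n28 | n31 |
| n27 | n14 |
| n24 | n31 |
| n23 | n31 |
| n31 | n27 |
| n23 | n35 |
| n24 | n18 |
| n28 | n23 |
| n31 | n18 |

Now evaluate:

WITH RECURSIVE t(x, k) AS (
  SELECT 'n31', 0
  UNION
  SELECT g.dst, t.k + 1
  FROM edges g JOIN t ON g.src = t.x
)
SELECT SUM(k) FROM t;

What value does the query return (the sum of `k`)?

4

Base: (n31, k=0).
Iteration 1: edges from {n31} -> (n18, k=1), (n27, k=1).
Iteration 2: edges from {n18,n27} -> (n14, k=2).
Iteration 3: no outgoing edges from {n14}; recursion stops.
SUM(k) = 0 + 1 + 1 + 2 = 4.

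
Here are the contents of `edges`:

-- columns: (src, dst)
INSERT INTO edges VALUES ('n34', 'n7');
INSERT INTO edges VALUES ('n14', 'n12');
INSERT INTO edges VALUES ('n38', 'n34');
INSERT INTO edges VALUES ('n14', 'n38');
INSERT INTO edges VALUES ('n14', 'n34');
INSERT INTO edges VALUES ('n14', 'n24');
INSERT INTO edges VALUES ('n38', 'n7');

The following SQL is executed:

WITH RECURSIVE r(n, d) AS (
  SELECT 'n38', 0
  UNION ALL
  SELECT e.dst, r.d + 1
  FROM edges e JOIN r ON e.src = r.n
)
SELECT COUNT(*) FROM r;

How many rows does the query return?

Base: (n38, d=0).
Iteration 1: edges from {n38} -> (n34, d=1), (n7, d=1).
Iteration 2: edges from {n34,n7} -> (n7, d=2).
Iteration 3: no outgoing edges from {n7}; recursion stops.
Total rows emitted: 4.

4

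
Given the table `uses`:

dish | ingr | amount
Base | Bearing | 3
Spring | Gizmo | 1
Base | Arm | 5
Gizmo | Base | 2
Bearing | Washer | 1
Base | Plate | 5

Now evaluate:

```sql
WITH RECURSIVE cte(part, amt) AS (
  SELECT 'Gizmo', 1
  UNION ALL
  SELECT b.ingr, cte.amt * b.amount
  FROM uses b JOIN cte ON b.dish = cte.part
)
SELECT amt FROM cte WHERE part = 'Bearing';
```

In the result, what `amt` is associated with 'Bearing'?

Base: (Gizmo, amt=1).
Iteration 1: components of {Gizmo} -> Base = 1*2 = 2.
Iteration 2: components of {Base} -> Arm = 2*5 = 10, Bearing = 2*3 = 6, Plate = 2*5 = 10.
Iteration 3: components of {Arm,Bearing,Plate} -> Washer = 6*1 = 6.
Iteration 4: no further components; recursion stops.

6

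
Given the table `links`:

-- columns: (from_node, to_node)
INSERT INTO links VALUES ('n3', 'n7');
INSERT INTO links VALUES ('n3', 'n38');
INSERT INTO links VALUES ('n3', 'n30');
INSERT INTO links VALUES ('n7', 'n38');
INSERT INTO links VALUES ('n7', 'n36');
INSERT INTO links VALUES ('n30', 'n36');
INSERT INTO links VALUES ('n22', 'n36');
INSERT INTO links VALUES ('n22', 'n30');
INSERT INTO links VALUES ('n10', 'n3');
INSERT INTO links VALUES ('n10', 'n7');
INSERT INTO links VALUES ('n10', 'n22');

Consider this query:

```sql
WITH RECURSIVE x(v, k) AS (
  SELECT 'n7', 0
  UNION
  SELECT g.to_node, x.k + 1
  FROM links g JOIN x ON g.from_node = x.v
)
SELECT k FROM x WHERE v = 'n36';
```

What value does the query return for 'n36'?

Base: (n7, k=0).
Iteration 1: edges from {n7} -> (n36, k=1), (n38, k=1).
Iteration 2: no outgoing edges from {n36,n38}; recursion stops.

1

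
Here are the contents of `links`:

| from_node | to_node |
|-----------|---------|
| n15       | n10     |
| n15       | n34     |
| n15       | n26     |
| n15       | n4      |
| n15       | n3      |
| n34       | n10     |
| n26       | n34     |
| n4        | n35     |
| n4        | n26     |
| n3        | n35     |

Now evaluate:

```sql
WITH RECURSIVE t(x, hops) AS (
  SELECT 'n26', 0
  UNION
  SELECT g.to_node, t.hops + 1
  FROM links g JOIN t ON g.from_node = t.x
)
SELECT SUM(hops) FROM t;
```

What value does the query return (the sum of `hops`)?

Base: (n26, hops=0).
Iteration 1: edges from {n26} -> (n34, hops=1).
Iteration 2: edges from {n34} -> (n10, hops=2).
Iteration 3: no outgoing edges from {n10}; recursion stops.
SUM(hops) = 0 + 1 + 2 = 3.

3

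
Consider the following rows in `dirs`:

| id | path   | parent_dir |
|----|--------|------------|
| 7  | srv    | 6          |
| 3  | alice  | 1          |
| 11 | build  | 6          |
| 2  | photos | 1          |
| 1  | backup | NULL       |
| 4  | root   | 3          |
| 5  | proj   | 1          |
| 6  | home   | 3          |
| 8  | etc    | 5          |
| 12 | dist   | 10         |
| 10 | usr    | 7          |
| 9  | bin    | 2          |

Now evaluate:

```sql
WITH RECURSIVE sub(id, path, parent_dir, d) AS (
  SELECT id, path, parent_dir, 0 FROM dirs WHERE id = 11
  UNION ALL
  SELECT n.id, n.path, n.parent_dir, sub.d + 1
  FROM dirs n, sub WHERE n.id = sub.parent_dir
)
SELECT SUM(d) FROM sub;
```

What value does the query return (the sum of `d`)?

Base: id=11 (build), parent_dir=6, d 0.
Iteration 1: join on id=6 -> home (id 6, parent_dir=3, d 1).
Iteration 2: join on id=3 -> alice (id 3, parent_dir=1, d 2).
Iteration 3: join on id=1 -> backup (id 1, parent_dir=NULL, d 3).
Iteration 4: parent_dir is NULL; no match; recursion stops.
SUM(d) = 0 + 1 + 2 + 3 = 6.

6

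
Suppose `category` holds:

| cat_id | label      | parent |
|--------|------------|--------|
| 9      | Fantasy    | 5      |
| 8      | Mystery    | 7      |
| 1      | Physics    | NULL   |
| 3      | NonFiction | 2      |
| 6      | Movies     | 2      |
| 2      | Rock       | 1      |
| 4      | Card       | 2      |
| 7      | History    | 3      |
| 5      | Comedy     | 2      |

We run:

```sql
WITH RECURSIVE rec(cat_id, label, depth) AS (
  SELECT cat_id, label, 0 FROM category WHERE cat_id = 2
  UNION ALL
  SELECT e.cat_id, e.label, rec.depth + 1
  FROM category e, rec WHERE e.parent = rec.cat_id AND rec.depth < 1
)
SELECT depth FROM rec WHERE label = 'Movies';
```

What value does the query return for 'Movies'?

1

Base: cat_id=2 (Rock) at depth 0.
Iteration 1: rows with parent in {2} -> NonFiction (id 3, depth 1), Card (id 4, depth 1), Comedy (id 5, depth 1), Movies (id 6, depth 1).
Iteration 2: depth < 1 fails for all current rows; recursion stops.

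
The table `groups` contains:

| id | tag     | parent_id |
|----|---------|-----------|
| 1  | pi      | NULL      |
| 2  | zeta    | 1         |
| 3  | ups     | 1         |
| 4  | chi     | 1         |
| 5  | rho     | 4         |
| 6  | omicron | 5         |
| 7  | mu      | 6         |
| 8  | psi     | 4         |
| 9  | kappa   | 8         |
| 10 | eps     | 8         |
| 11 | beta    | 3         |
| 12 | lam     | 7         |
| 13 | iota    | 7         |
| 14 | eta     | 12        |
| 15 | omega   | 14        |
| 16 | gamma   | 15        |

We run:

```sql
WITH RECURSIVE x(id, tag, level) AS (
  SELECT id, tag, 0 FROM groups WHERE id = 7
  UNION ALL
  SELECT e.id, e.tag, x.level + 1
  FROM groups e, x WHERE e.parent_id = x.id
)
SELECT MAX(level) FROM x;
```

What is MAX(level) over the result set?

Base: id=7 (mu) at level 0.
Iteration 1: rows with parent_id in {7} -> lam (id 12, level 1), iota (id 13, level 1).
Iteration 2: rows with parent_id in {12,13} -> eta (id 14, level 2).
Iteration 3: rows with parent_id in {14} -> omega (id 15, level 3).
Iteration 4: rows with parent_id in {15} -> gamma (id 16, level 4).
Iteration 5: no rows with parent_id in {16}; recursion stops.
level values: 0, 1, 1, 2, 3, 4; the maximum is 4.

4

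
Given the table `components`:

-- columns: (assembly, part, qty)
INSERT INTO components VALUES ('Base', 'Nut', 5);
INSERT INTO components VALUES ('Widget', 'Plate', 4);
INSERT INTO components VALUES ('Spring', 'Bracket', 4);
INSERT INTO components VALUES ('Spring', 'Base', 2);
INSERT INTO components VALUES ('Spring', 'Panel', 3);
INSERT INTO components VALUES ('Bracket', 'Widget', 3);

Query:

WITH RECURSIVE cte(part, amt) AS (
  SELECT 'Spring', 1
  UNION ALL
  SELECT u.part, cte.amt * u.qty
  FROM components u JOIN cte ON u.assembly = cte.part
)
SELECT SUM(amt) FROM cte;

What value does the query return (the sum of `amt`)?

80

Base: (Spring, amt=1).
Iteration 1: components of {Spring} -> Base = 1*2 = 2, Bracket = 1*4 = 4, Panel = 1*3 = 3.
Iteration 2: components of {Base,Bracket,Panel} -> Nut = 2*5 = 10, Widget = 4*3 = 12.
Iteration 3: components of {Nut,Widget} -> Plate = 12*4 = 48.
Iteration 4: no further components; recursion stops.
SUM(amt) = 1 + 4 + 2 + 3 + 12 + 10 + 48 = 80.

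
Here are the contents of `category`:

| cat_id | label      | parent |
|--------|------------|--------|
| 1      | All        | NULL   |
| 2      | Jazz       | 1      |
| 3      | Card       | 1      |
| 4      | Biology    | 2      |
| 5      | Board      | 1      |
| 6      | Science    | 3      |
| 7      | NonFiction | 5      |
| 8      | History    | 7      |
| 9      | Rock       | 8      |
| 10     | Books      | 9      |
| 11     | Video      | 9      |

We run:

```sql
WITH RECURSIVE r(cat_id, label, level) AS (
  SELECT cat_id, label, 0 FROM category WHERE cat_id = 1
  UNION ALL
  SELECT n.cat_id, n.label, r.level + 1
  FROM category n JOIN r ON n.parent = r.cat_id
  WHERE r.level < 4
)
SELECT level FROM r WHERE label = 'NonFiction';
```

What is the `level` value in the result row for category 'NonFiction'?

Base: cat_id=1 (All) at level 0.
Iteration 1: rows with parent in {1} -> Jazz (id 2, level 1), Card (id 3, level 1), Board (id 5, level 1).
Iteration 2: rows with parent in {2,3,5} -> Biology (id 4, level 2), Science (id 6, level 2), NonFiction (id 7, level 2).
Iteration 3: rows with parent in {4,6,7} -> History (id 8, level 3).
Iteration 4: rows with parent in {8} -> Rock (id 9, level 4).
Iteration 5: level < 4 fails for all current rows; recursion stops.

2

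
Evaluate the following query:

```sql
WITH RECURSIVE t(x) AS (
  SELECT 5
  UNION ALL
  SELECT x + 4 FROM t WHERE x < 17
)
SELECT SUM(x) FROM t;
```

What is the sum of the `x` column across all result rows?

44

Base: x=5.
Iteration 1: 5 < 17 holds -> x = 5 + 4 = 9.
Iteration 2: 9 < 17 holds -> x = 9 + 4 = 13.
Iteration 3: 13 < 17 holds -> x = 13 + 4 = 17.
Iteration 4: 17 < 17 fails; recursion stops.
SUM(x) = 5 + 9 + 13 + 17 = 44.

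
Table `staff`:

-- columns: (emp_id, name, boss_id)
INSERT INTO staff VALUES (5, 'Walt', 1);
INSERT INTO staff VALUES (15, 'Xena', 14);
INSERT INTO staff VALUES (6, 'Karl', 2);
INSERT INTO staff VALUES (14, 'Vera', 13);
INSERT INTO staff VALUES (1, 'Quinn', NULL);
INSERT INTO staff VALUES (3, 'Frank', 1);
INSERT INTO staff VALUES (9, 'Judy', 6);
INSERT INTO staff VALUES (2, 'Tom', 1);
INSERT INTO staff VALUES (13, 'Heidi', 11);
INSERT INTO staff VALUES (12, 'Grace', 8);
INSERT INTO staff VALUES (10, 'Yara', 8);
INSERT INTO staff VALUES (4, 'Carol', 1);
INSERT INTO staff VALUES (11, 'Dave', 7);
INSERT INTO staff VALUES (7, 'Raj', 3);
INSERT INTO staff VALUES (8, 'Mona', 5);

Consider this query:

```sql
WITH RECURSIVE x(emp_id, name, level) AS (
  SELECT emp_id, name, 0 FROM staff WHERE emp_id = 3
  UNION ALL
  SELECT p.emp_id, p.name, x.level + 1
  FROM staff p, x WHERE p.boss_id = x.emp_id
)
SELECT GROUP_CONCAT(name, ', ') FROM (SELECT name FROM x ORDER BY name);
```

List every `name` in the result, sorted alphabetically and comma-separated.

Dave, Frank, Heidi, Raj, Vera, Xena

Base: emp_id=3 (Frank) at level 0.
Iteration 1: rows with boss_id in {3} -> Raj (id 7, level 1).
Iteration 2: rows with boss_id in {7} -> Dave (id 11, level 2).
Iteration 3: rows with boss_id in {11} -> Heidi (id 13, level 3).
Iteration 4: rows with boss_id in {13} -> Vera (id 14, level 4).
Iteration 5: rows with boss_id in {14} -> Xena (id 15, level 5).
Iteration 6: no rows with boss_id in {15}; recursion stops.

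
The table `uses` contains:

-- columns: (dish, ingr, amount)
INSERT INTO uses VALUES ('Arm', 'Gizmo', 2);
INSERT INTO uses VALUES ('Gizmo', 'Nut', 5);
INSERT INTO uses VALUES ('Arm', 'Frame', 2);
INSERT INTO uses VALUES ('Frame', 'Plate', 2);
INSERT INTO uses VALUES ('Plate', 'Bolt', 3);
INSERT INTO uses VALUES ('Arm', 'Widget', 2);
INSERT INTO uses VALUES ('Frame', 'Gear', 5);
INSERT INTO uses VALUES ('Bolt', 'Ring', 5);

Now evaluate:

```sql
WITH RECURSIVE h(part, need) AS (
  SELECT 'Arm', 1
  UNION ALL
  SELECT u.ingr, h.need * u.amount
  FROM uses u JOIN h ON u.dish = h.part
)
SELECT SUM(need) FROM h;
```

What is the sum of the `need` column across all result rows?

103

Base: (Arm, need=1).
Iteration 1: components of {Arm} -> Frame = 1*2 = 2, Gizmo = 1*2 = 2, Widget = 1*2 = 2.
Iteration 2: components of {Frame,Gizmo,Widget} -> Gear = 2*5 = 10, Nut = 2*5 = 10, Plate = 2*2 = 4.
Iteration 3: components of {Gear,Nut,Plate} -> Bolt = 4*3 = 12.
Iteration 4: components of {Bolt} -> Ring = 12*5 = 60.
Iteration 5: no further components; recursion stops.
SUM(need) = 1 + 2 + 2 + 2 + 10 + 4 + 10 + 12 + 60 = 103.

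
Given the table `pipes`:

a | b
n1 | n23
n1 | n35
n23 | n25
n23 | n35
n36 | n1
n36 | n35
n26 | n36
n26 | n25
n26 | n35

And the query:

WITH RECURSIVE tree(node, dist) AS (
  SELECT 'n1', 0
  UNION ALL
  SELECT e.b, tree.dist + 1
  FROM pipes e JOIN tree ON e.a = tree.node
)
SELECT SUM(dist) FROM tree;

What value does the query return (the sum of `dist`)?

Base: (n1, dist=0).
Iteration 1: edges from {n1} -> (n23, dist=1), (n35, dist=1).
Iteration 2: edges from {n23,n35} -> (n25, dist=2), (n35, dist=2).
Iteration 3: no outgoing edges from {n25,n35}; recursion stops.
SUM(dist) = 0 + 1 + 1 + 2 + 2 = 6.

6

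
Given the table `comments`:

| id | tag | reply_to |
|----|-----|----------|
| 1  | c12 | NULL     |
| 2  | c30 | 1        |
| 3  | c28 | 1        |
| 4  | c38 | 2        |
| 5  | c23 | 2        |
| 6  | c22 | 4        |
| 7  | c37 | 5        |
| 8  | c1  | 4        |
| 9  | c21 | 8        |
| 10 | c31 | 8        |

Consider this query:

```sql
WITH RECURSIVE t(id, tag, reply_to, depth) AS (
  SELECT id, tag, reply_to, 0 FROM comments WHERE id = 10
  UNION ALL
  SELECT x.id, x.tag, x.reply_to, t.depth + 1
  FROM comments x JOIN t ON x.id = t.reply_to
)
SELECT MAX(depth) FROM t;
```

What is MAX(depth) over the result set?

Base: id=10 (c31), reply_to=8, depth 0.
Iteration 1: join on id=8 -> c1 (id 8, reply_to=4, depth 1).
Iteration 2: join on id=4 -> c38 (id 4, reply_to=2, depth 2).
Iteration 3: join on id=2 -> c30 (id 2, reply_to=1, depth 3).
Iteration 4: join on id=1 -> c12 (id 1, reply_to=NULL, depth 4).
Iteration 5: reply_to is NULL; no match; recursion stops.
depth values: 0, 1, 2, 3, 4; the maximum is 4.

4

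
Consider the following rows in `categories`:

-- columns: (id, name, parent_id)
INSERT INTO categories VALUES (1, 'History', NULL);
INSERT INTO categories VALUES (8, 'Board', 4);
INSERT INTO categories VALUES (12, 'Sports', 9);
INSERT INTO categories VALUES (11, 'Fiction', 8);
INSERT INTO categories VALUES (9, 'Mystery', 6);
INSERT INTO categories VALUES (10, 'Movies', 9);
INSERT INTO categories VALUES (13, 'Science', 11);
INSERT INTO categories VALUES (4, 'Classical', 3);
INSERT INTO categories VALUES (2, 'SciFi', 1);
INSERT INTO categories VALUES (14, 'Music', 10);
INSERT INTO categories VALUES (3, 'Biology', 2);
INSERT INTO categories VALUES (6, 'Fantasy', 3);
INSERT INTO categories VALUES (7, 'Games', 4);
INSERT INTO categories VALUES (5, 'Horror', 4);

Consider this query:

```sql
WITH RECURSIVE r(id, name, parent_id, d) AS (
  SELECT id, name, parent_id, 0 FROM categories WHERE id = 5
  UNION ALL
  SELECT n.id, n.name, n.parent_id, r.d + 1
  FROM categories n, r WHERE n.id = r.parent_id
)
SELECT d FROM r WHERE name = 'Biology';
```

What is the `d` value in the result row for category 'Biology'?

2

Base: id=5 (Horror), parent_id=4, d 0.
Iteration 1: join on id=4 -> Classical (id 4, parent_id=3, d 1).
Iteration 2: join on id=3 -> Biology (id 3, parent_id=2, d 2).
Iteration 3: join on id=2 -> SciFi (id 2, parent_id=1, d 3).
Iteration 4: join on id=1 -> History (id 1, parent_id=NULL, d 4).
Iteration 5: parent_id is NULL; no match; recursion stops.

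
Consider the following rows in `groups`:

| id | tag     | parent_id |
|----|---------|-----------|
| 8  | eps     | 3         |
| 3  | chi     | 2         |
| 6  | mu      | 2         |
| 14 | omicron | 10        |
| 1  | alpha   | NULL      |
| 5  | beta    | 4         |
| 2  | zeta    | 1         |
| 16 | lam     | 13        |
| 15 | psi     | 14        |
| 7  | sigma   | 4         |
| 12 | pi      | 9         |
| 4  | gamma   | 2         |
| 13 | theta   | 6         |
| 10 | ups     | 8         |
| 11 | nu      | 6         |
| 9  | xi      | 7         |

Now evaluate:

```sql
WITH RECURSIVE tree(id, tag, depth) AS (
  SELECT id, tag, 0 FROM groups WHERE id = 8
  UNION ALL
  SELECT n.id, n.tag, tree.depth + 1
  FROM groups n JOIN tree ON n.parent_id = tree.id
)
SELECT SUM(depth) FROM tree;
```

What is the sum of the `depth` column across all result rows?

6

Base: id=8 (eps) at depth 0.
Iteration 1: rows with parent_id in {8} -> ups (id 10, depth 1).
Iteration 2: rows with parent_id in {10} -> omicron (id 14, depth 2).
Iteration 3: rows with parent_id in {14} -> psi (id 15, depth 3).
Iteration 4: no rows with parent_id in {15}; recursion stops.
SUM(depth) = 0 + 1 + 2 + 3 = 6.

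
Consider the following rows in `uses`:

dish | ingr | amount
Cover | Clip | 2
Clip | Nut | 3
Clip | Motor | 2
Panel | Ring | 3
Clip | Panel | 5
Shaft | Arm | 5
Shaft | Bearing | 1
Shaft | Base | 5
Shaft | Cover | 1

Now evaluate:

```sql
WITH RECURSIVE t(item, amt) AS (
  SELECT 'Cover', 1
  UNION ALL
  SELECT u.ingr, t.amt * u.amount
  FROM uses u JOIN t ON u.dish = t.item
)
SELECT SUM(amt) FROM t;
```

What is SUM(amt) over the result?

53

Base: (Cover, amt=1).
Iteration 1: components of {Cover} -> Clip = 1*2 = 2.
Iteration 2: components of {Clip} -> Motor = 2*2 = 4, Nut = 2*3 = 6, Panel = 2*5 = 10.
Iteration 3: components of {Motor,Nut,Panel} -> Ring = 10*3 = 30.
Iteration 4: no further components; recursion stops.
SUM(amt) = 1 + 2 + 6 + 10 + 4 + 30 = 53.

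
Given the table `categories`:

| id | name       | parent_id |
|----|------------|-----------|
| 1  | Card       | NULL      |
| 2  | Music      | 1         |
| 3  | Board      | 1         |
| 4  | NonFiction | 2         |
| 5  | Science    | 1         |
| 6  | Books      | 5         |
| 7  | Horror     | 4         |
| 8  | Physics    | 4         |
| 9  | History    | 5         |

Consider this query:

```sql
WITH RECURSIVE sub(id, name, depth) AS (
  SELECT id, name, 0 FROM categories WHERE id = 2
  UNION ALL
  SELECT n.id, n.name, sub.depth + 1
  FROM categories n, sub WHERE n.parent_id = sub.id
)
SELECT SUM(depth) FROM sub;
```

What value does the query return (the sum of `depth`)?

Base: id=2 (Music) at depth 0.
Iteration 1: rows with parent_id in {2} -> NonFiction (id 4, depth 1).
Iteration 2: rows with parent_id in {4} -> Horror (id 7, depth 2), Physics (id 8, depth 2).
Iteration 3: no rows with parent_id in {7,8}; recursion stops.
SUM(depth) = 0 + 1 + 2 + 2 = 5.

5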